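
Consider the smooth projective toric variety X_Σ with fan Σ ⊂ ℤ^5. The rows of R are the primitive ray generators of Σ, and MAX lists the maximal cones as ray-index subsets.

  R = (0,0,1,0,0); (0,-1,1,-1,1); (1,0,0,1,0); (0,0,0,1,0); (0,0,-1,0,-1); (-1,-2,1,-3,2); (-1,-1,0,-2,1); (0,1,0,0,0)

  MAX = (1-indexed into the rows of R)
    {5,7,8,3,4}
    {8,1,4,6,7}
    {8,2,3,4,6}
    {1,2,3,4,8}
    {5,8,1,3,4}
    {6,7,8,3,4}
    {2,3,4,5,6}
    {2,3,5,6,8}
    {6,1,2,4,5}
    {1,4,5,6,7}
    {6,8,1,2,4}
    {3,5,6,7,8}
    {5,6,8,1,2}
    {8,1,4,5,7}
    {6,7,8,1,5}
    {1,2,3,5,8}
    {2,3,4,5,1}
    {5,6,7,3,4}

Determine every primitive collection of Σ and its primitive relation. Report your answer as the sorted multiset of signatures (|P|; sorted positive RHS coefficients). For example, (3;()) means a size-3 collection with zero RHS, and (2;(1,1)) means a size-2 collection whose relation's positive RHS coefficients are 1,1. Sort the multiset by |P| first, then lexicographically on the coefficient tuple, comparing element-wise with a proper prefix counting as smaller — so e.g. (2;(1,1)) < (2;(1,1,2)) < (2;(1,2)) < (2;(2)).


Minimal non-faces — 5 found among 8 rays, 18 max cones:

  P={2,7}:  v_{2} + v_{7} = v_{6} ; sig = (2;(1))
  P={1,3,7}:  v_{1} + v_{3} + v_{7} = v_{2} ; sig = (3;(1))
  P={1,3,6}:  v_{1} + v_{3} + v_{6} = 2·v_{2} ; sig = (3;(2))
  P={2,4,5,8}:  v_{2} + v_{4} + v_{5} + v_{8} = 0 ; sig = (4;())
  P={4,5,6,8}:  v_{4} + v_{5} + v_{6} + v_{8} = v_{7} ; sig = (4;(1))

so the primitive-relation signature multiset is
    |P|=2: 1 collection, coeffs (1)
    |P|=3: 2 collections, coeffs (1), (2)
    |P|=4: 2 collections, coeffs (), (1)


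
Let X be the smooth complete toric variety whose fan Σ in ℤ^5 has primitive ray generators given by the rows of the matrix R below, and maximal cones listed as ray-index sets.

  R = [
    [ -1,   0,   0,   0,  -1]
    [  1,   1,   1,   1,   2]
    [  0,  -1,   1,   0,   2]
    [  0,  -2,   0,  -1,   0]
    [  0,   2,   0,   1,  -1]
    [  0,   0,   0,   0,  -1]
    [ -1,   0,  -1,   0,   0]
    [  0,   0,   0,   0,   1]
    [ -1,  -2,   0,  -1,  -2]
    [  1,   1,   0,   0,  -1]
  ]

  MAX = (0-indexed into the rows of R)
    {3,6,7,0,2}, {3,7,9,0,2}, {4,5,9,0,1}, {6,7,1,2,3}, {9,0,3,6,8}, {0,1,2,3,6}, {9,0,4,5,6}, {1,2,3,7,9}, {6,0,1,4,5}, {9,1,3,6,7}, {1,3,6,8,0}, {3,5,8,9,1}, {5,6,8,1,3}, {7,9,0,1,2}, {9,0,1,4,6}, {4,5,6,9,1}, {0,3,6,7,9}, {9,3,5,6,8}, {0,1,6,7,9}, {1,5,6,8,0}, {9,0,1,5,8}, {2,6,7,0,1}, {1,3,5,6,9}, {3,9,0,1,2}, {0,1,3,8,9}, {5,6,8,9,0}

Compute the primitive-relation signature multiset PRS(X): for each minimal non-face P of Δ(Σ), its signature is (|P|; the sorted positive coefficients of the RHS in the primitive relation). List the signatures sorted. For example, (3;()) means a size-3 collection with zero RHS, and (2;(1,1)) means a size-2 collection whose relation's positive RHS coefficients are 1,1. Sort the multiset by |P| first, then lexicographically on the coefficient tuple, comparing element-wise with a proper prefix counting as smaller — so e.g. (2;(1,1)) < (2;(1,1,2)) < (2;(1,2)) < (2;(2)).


Minimal non-faces — 14 found among 10 rays, 26 max cones:

  P = {5,7}:  v_{5} + v_{7} = 0 ; sig = (2;())
  P = {3,4}:  v_{3} + v_{4} = v_{5} ; sig = (2;(1))
  P = {2,4}:  v_{2} + v_{4} = v_{0} + v_{1} ; sig = (2;(1,1))
  P = {7,8}:  v_{7} + v_{8} = v_{0} + v_{3} ; sig = (2;(1,1))
  P = {2,5}:  v_{2} + v_{5} = v_{0} + v_{1} + v_{3} ; sig = (2;(1,1,1))
  P = {4,7}:  v_{4} + v_{7} = v_{0} + v_{1} + v_{6} + v_{9} ; sig = (2;(1,1,1,1))
  P = {4,8}:  v_{4} + v_{8} = v_{0} + 2·v_{5} ; sig = (2;(1,2))
  P = {2,8}:  v_{2} + v_{8} = 2·v_{0} + v_{1} + 2·v_{3} ; sig = (2;(1,2,2))
  P = {0,3,5}:  v_{0} + v_{3} + v_{5} = v_{8} ; sig = (3;(1))
  P = {2,6,9}:  v_{2} + v_{6} + v_{9} = v_{7} ; sig = (3;(1))
  P = {0,1,3,7}:  v_{0} + v_{1} + v_{3} + v_{7} = v_{2} ; sig = (4;(1))
  P = {1,6,8,9}:  v_{1} + v_{6} + v_{8} + v_{9} = v_{5} ; sig = (4;(1))
  P = {0,1,3,6,9}:  v_{0} + v_{1} + v_{3} + v_{6} + v_{9} = 0 ; sig = (5;())
  P = {0,1,5,6,9}:  v_{0} + v_{1} + v_{5} + v_{6} + v_{9} = v_{4} ; sig = (5;(1))

so the primitive-relation signature multiset is
[(2;()), (2;(1)), (2;(1,1)), (2;(1,1)), (2;(1,1,1)), (2;(1,1,1,1)), (2;(1,2)), (2;(1,2,2)), (3;(1)), (3;(1)), (4;(1)), (4;(1)), (5;()), (5;(1))]


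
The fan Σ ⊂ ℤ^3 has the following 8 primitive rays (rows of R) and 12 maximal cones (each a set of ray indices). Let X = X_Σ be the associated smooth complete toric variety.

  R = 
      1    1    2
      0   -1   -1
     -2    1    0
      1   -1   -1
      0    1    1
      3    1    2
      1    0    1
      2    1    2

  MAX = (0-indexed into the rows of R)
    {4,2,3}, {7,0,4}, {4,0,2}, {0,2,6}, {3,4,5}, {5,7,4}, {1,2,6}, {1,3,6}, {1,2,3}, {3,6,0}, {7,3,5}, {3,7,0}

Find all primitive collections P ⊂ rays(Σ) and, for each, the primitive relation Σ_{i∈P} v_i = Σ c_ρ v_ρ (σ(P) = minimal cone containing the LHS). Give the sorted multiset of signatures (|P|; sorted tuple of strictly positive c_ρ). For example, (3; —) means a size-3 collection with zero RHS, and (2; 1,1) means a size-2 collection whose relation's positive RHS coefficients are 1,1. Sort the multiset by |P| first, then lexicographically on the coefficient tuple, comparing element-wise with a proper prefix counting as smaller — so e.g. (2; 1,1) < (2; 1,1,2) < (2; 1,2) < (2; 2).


|primitive collections| = 14. Relations:

  • {1,4}:  v_{1} + v_{4} = 0 — sig = (2; —)
  • {0,1}:  v_{0} + v_{1} = v_{6} — sig = (2; 1)
  • {4,6}:  v_{4} + v_{6} = v_{0} — sig = (2; 1)
  • {1,5}:  v_{1} + v_{5} = v_{3} + v_{7} — sig = (2; 1,1)
  • {1,7}:  v_{1} + v_{7} = v_{0} + v_{3} — sig = (2; 1,1)
  • {5,6}:  v_{5} + v_{6} = v_{0} + v_{3} + v_{7} — sig = (2; 1,1,1)
  • {6,7}:  v_{6} + v_{7} = 2·v_{0} + v_{3} — sig = (2; 1,2)
  • {2,5}:  v_{2} + v_{5} = v_{3} + 3·v_{4} — sig = (2; 1,3)
  • {0,5}:  v_{0} + v_{5} = 2·v_{7} — sig = (2; 2)
  • {2,7}:  v_{2} + v_{7} = 2·v_{4} — sig = (2; 2)
  • {2,3,6}:  v_{2} + v_{3} + v_{6} = 0 — sig = (3; —)
  • {0,2,3}:  v_{0} + v_{2} + v_{3} = v_{4} — sig = (3; 1)
  • {0,3,4}:  v_{0} + v_{3} + v_{4} = v_{7} — sig = (3; 1)
  • {3,4,7}:  v_{3} + v_{4} + v_{7} = v_{5} — sig = (3; 1)

Signatures (|P|; sorted positive RHS coefficients), sorted:
    |P|=2: 10 collections, coeffs (), (1), (1), (1,1), (1,1), (1,1,1), (1,2), (1,3), (2), (2)
    |P|=3: 4 collections, coeffs (), (1), (1), (1)


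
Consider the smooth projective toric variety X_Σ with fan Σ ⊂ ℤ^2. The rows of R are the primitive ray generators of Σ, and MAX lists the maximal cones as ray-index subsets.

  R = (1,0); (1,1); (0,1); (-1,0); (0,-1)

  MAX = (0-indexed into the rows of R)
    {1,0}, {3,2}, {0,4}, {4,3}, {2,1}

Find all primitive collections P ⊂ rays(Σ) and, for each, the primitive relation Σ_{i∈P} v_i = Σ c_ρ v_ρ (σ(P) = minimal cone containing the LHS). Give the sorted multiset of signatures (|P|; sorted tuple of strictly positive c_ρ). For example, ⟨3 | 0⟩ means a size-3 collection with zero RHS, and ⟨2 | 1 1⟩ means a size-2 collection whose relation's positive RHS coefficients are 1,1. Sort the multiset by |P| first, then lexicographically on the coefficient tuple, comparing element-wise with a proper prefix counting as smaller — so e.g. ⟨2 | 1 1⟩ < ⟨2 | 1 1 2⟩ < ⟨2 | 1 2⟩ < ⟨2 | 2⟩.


|primitive collections| = 5. Relations:

  P = {0,3}:  v_{0} + v_{3} = 0  ⇒ sig = ⟨2 | 0⟩
  P = {2,4}:  v_{2} + v_{4} = 0  ⇒ sig = ⟨2 | 0⟩
  P = {0,2}:  v_{0} + v_{2} = v_{1}  ⇒ sig = ⟨2 | 1⟩
  P = {1,3}:  v_{1} + v_{3} = v_{2}  ⇒ sig = ⟨2 | 1⟩
  P = {1,4}:  v_{1} + v_{4} = v_{0}  ⇒ sig = ⟨2 | 1⟩

Sorted signature multiset PRS(X):
{ ⟨2 | 0⟩ ×2,  ⟨2 | 1⟩ ×3 }


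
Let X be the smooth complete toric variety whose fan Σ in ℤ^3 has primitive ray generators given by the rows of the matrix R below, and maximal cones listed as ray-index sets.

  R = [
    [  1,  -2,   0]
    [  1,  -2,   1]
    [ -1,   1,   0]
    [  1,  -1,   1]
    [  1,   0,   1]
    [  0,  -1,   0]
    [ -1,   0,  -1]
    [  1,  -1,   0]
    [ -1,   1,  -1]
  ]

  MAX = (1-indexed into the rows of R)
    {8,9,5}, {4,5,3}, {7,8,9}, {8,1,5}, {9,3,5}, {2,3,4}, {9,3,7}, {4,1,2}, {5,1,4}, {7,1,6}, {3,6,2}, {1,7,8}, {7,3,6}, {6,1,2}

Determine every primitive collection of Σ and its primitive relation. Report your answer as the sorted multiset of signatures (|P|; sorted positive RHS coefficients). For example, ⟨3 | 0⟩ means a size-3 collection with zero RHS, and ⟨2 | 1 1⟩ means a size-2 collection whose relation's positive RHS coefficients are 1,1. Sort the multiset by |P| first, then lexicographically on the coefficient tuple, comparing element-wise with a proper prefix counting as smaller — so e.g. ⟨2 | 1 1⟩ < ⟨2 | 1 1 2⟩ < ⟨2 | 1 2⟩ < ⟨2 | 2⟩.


Σ has 15 primitive collections:

  • {3,8}:  v_{3} + v_{8} = 0  ⇒ sig = ⟨2 | 0⟩
  • {4,9}:  v_{4} + v_{9} = 0  ⇒ sig = ⟨2 | 0⟩
  • {5,7}:  v_{5} + v_{7} = 0  ⇒ sig = ⟨2 | 0⟩
  • {1,3}:  v_{1} + v_{3} = v_{6}  ⇒ sig = ⟨2 | 1⟩
  • {2,9}:  v_{2} + v_{9} = v_{6}  ⇒ sig = ⟨2 | 1⟩
  • {4,6}:  v_{4} + v_{6} = v_{2}  ⇒ sig = ⟨2 | 1⟩
  • {4,7}:  v_{4} + v_{7} = v_{6}  ⇒ sig = ⟨2 | 1⟩
  • {5,6}:  v_{5} + v_{6} = v_{4}  ⇒ sig = ⟨2 | 1⟩
  • {6,8}:  v_{6} + v_{8} = v_{1}  ⇒ sig = ⟨2 | 1⟩
  • {6,9}:  v_{6} + v_{9} = v_{7}  ⇒ sig = ⟨2 | 1⟩
  • {1,9}:  v_{1} + v_{9} = v_{7} + v_{8}  ⇒ sig = ⟨2 | 1 1⟩
  • {2,8}:  v_{2} + v_{8} = v_{1} + v_{4}  ⇒ sig = ⟨2 | 1 1⟩
  • {4,8}:  v_{4} + v_{8} = v_{1} + v_{5}  ⇒ sig = ⟨2 | 1 1⟩
  • {2,5}:  v_{2} + v_{5} = 2·v_{4}  ⇒ sig = ⟨2 | 2⟩
  • {2,7}:  v_{2} + v_{7} = 2·v_{6}  ⇒ sig = ⟨2 | 2⟩

Hence PRS(X_Σ) =
{ ⟨2 | 0⟩ ×3,  ⟨2 | 1⟩ ×7,  ⟨2 | 1 1⟩ ×3,  ⟨2 | 2⟩ ×2 }


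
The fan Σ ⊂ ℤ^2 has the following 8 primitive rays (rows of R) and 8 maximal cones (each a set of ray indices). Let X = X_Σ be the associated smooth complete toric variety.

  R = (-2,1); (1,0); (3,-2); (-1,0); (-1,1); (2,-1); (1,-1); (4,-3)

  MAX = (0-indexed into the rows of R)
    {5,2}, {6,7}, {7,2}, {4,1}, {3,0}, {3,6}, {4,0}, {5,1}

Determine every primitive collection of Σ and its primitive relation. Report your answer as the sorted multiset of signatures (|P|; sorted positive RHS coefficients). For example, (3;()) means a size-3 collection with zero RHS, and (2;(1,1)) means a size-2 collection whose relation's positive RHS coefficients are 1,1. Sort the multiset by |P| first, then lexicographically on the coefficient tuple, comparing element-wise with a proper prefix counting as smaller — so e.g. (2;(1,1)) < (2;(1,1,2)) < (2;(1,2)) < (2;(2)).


The 20 primitive collections of Σ (r=8, n=2):

  {0,5}:  v_{0} + v_{5} = 0  ⟹  sig = (2;())
  {1,3}:  v_{1} + v_{3} = 0  ⟹  sig = (2;())
  {4,6}:  v_{4} + v_{6} = 0  ⟹  sig = (2;())
  {0,1}:  v_{0} + v_{1} = v_{4}  ⟹  sig = (2;(1))
  {0,2}:  v_{0} + v_{2} = v_{6}  ⟹  sig = (2;(1))
  {0,6}:  v_{0} + v_{6} = v_{3}  ⟹  sig = (2;(1))
  {1,6}:  v_{1} + v_{6} = v_{5}  ⟹  sig = (2;(1))
  {2,4}:  v_{2} + v_{4} = v_{5}  ⟹  sig = (2;(1))
  {2,6}:  v_{2} + v_{6} = v_{7}  ⟹  sig = (2;(1))
  {3,4}:  v_{3} + v_{4} = v_{0}  ⟹  sig = (2;(1))
  {3,5}:  v_{3} + v_{5} = v_{6}  ⟹  sig = (2;(1))
  {4,5}:  v_{4} + v_{5} = v_{1}  ⟹  sig = (2;(1))
  {4,7}:  v_{4} + v_{7} = v_{2}  ⟹  sig = (2;(1))
  {5,6}:  v_{5} + v_{6} = v_{2}  ⟹  sig = (2;(1))
  {1,7}:  v_{1} + v_{7} = v_{2} + v_{5}  ⟹  sig = (2;(1,1))
  {0,7}:  v_{0} + v_{7} = 2·v_{6}  ⟹  sig = (2;(2))
  {1,2}:  v_{1} + v_{2} = 2·v_{5}  ⟹  sig = (2;(2))
  {2,3}:  v_{2} + v_{3} = 2·v_{6}  ⟹  sig = (2;(2))
  {5,7}:  v_{5} + v_{7} = 2·v_{2}  ⟹  sig = (2;(2))
  {3,7}:  v_{3} + v_{7} = 3·v_{6}  ⟹  sig = (2;(3))

Signatures (|P|; sorted positive RHS coefficients), sorted:
{ (2;()) ×3,  (2;(1)) ×11,  (2;(1,1)),  (2;(2)) ×4,  (2;(3)) }


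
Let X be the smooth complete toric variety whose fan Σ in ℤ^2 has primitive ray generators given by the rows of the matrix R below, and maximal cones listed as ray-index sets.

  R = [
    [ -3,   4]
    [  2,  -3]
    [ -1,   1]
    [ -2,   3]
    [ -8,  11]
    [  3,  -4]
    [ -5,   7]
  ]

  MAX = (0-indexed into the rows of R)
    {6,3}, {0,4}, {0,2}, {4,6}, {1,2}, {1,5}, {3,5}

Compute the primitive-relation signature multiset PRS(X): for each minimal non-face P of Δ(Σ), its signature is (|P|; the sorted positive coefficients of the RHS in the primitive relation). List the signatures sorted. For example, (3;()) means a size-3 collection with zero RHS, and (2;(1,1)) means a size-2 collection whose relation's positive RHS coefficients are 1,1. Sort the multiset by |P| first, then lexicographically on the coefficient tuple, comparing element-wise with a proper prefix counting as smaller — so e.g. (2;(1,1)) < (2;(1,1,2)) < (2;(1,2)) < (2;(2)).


Minimal non-faces — 14 found among 7 rays, 7 max cones:

  P={0,5}:  v_{0} + v_{5} = 0  ⇒ sig = (2;())
  P={1,3}:  v_{1} + v_{3} = 0  ⇒ sig = (2;())
  P={0,1}:  v_{0} + v_{1} = v_{2}  ⇒ sig = (2;(1))
  P={0,3}:  v_{0} + v_{3} = v_{6}  ⇒ sig = (2;(1))
  P={0,6}:  v_{0} + v_{6} = v_{4}  ⇒ sig = (2;(1))
  P={1,6}:  v_{1} + v_{6} = v_{0}  ⇒ sig = (2;(1))
  P={2,3}:  v_{2} + v_{3} = v_{0}  ⇒ sig = (2;(1))
  P={2,5}:  v_{2} + v_{5} = v_{1}  ⇒ sig = (2;(1))
  P={4,5}:  v_{4} + v_{5} = v_{6}  ⇒ sig = (2;(1))
  P={5,6}:  v_{5} + v_{6} = v_{3}  ⇒ sig = (2;(1))
  P={1,4}:  v_{1} + v_{4} = 2·v_{0}  ⇒ sig = (2;(2))
  P={2,6}:  v_{2} + v_{6} = 2·v_{0}  ⇒ sig = (2;(2))
  P={3,4}:  v_{3} + v_{4} = 2·v_{6}  ⇒ sig = (2;(2))
  P={2,4}:  v_{2} + v_{4} = 3·v_{0}  ⇒ sig = (2;(3))

Hence PRS(X_Σ) =
    |P|=2: 14 collections, coeffs (), (), (1), (1), (1), (1), (1), (1), (1), (1), (2), (2), (2), (3)


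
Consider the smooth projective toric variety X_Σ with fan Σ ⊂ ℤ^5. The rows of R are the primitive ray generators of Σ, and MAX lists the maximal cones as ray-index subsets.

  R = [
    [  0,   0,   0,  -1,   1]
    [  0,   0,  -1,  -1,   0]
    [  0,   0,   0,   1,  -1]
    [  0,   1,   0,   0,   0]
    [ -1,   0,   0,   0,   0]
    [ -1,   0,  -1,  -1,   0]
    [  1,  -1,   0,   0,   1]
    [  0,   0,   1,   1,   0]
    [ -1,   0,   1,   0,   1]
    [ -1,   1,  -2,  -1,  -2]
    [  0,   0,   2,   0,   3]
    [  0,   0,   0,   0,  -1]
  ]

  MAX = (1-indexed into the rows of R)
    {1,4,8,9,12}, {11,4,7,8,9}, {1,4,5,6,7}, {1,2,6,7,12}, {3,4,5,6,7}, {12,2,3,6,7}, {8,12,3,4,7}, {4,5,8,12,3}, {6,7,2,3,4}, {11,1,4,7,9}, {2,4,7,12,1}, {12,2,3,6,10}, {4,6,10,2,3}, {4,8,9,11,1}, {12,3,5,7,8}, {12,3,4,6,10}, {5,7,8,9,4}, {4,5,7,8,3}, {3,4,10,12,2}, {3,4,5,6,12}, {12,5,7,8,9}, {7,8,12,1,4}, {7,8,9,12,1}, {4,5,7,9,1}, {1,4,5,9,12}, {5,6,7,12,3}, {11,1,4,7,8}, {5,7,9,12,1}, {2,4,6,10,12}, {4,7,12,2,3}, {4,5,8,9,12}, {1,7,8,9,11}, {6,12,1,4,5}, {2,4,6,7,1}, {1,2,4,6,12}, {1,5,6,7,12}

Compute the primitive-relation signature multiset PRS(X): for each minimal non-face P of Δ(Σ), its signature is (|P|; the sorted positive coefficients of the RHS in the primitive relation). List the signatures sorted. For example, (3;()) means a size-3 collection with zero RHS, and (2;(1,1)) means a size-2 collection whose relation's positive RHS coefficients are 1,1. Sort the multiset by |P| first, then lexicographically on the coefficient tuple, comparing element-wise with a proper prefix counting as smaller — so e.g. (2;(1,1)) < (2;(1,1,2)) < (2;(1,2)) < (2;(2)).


The 24 primitive collections of Σ (r=12, n=5):

  • {1,3}:  v_{1} + v_{3} = 0  ⟹  sig = (2;())
  • {2,8}:  v_{2} + v_{8} = 0  ⟹  sig = (2;())
  • {2,5}:  v_{2} + v_{5} = v_{6}  ⟹  sig = (2;(1))
  • {6,8}:  v_{6} + v_{8} = v_{5}  ⟹  sig = (2;(1))
  • {2,9}:  v_{2} + v_{9} = v_{1} + v_{5}  ⟹  sig = (2;(1,1))
  • {3,9}:  v_{3} + v_{9} = v_{5} + v_{8}  ⟹  sig = (2;(1,1))
  • {10,11}:  v_{10} + v_{11} = v_{1} + v_{4} + v_{5}  ⟹  sig = (2;(1,1,1))
  • {1,10}:  v_{1} + v_{10} = v_{2} + v_{4} + v_{6} + v_{12}  ⟹  sig = (2;(1,1,1,1))
  • {2,11}:  v_{2} + v_{11} = v_{1} + v_{4} + v_{7} + v_{9}  ⟹  sig = (2;(1,1,1,1))
  • {3,11}:  v_{3} + v_{11} = v_{4} + v_{7} + v_{8} + v_{9}  ⟹  sig = (2;(1,1,1,1))
  • {8,10}:  v_{8} + v_{10} = v_{3} + v_{4} + v_{6} + v_{12}  ⟹  sig = (2;(1,1,1,1))
  • {9,10}:  v_{9} + v_{10} = v_{4} + v_{5} + v_{6} + v_{12}  ⟹  sig = (2;(1,1,1,1))
  • {6,11}:  v_{6} + v_{11} = v_{1} + v_{4} + v_{5} + v_{7} + v_{9}  ⟹  sig = (2;(1,1,1,1,1))
  • {5,10}:  v_{5} + v_{10} = v_{3} + v_{4} + 2·v_{6} + v_{12}  ⟹  sig = (2;(1,1,1,2))
  • {5,11}:  v_{5} + v_{11} = v_{4} + v_{7} + 2·v_{9}  ⟹  sig = (2;(1,1,2))
  • {6,9}:  v_{6} + v_{9} = v_{1} + 2·v_{5}  ⟹  sig = (2;(1,2))
  • {7,10}:  v_{7} + v_{10} = 2·v_{2} + v_{3}  ⟹  sig = (2;(1,2))
  • {11,12}:  v_{11} + v_{12} = 2·v_{1} + 2·v_{8}  ⟹  sig = (2;(2,2))
  • {1,5,8}:  v_{1} + v_{5} + v_{8} = v_{9}  ⟹  sig = (3;(1))
  • {4,5,7,12}:  v_{4} + v_{5} + v_{7} + v_{12} = 0  ⟹  sig = (4;())
  • {4,6,7,12}:  v_{4} + v_{6} + v_{7} + v_{12} = v_{2}  ⟹  sig = (4;(1))
  • {4,7,9,12}:  v_{4} + v_{7} + v_{9} + v_{12} = v_{1} + v_{8}  ⟹  sig = (4;(1,1))
  • {1,4,7,8,9}:  v_{1} + v_{4} + v_{7} + v_{8} + v_{9} = v_{11}  ⟹  sig = (5;(1))
  • {2,3,4,6,12}:  v_{2} + v_{3} + v_{4} + v_{6} + v_{12} = v_{10}  ⟹  sig = (5;(1))

Hence PRS(X_Σ) =
[(2;()), (2;()), (2;(1)), (2;(1)), (2;(1,1)), (2;(1,1)), (2;(1,1,1)), (2;(1,1,1,1)), (2;(1,1,1,1)), (2;(1,1,1,1)), (2;(1,1,1,1)), (2;(1,1,1,1)), (2;(1,1,1,1,1)), (2;(1,1,1,2)), (2;(1,1,2)), (2;(1,2)), (2;(1,2)), (2;(2,2)), (3;(1)), (4;()), (4;(1)), (4;(1,1)), (5;(1)), (5;(1))]


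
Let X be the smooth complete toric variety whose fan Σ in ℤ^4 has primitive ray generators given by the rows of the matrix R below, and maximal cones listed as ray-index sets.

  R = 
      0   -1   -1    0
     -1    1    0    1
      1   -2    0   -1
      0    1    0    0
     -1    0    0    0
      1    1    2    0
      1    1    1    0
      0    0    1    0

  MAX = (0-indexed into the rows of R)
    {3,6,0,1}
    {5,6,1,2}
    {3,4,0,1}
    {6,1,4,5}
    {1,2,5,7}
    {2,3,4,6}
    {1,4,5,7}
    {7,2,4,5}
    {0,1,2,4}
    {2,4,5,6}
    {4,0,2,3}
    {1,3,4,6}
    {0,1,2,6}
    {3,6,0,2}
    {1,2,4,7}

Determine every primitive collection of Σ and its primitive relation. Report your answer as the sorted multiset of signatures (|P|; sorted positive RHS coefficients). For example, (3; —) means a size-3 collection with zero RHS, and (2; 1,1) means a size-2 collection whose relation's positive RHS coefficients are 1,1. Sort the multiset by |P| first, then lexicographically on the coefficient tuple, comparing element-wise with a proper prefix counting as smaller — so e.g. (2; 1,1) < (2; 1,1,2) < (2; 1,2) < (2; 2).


9 collections generate NE(X_Σ); each relation:

  P={6,7}:  v_{6} + v_{7} = v_{5}  so sig = (2; 1)
  P={0,7}:  v_{0} + v_{7} = v_{1} + v_{2}  so sig = (2; 1,1)
  P={3,7}:  v_{3} + v_{7} = v_{4} + v_{6}  so sig = (2; 1,1)
  P={0,5}:  v_{0} + v_{5} = v_{1} + v_{2} + v_{6}  so sig = (2; 1,1,1)
  P={3,5}:  v_{3} + v_{5} = v_{4} + 2·v_{6}  so sig = (2; 1,2)
  P={0,4,6}:  v_{0} + v_{4} + v_{6} = 0  so sig = (3; —)
  P={1,2,3}:  v_{1} + v_{2} + v_{3} = 0  so sig = (3; —)
  P={1,2,4,6}:  v_{1} + v_{2} + v_{4} + v_{6} = v_{7}  so sig = (4; 1)
  P={1,2,4,5}:  v_{1} + v_{2} + v_{4} + v_{5} = 2·v_{7}  so sig = (4; 2)

Signatures (|P|; sorted positive RHS coefficients), sorted:
[(2; 1), (2; 1,1), (2; 1,1), (2; 1,1,1), (2; 1,2), (3; —), (3; —), (4; 1), (4; 2)]


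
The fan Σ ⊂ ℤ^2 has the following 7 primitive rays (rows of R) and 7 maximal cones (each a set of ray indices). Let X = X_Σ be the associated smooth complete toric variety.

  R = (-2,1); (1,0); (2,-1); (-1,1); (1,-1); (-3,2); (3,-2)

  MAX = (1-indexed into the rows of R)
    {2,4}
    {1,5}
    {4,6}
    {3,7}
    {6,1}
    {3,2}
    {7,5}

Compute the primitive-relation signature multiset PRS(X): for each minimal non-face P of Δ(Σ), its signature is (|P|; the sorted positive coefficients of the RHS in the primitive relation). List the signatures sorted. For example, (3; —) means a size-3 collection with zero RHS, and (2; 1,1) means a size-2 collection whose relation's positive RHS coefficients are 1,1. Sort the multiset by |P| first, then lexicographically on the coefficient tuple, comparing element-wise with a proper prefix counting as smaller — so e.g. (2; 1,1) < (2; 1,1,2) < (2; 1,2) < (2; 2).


14 minimal non-faces of Δ(Σ) (on 7 rays):

  {1,3}:  v_{1} + v_{3} = 0  ⟹  sig = (2; —)
  {4,5}:  v_{4} + v_{5} = 0  ⟹  sig = (2; —)
  {6,7}:  v_{6} + v_{7} = 0  ⟹  sig = (2; —)
  {1,2}:  v_{1} + v_{2} = v_{4}  ⟹  sig = (2; 1)
  {1,4}:  v_{1} + v_{4} = v_{6}  ⟹  sig = (2; 1)
  {1,7}:  v_{1} + v_{7} = v_{5}  ⟹  sig = (2; 1)
  {2,5}:  v_{2} + v_{5} = v_{3}  ⟹  sig = (2; 1)
  {3,4}:  v_{3} + v_{4} = v_{2}  ⟹  sig = (2; 1)
  {3,5}:  v_{3} + v_{5} = v_{7}  ⟹  sig = (2; 1)
  {3,6}:  v_{3} + v_{6} = v_{4}  ⟹  sig = (2; 1)
  {4,7}:  v_{4} + v_{7} = v_{3}  ⟹  sig = (2; 1)
  {5,6}:  v_{5} + v_{6} = v_{1}  ⟹  sig = (2; 1)
  {2,6}:  v_{2} + v_{6} = 2·v_{4}  ⟹  sig = (2; 2)
  {2,7}:  v_{2} + v_{7} = 2·v_{3}  ⟹  sig = (2; 2)

so the primitive-relation signature multiset is
    |P|=2: 14 collections, coeffs (), (), (), (1), (1), (1), (1), (1), (1), (1), (1), (1), (2), (2)


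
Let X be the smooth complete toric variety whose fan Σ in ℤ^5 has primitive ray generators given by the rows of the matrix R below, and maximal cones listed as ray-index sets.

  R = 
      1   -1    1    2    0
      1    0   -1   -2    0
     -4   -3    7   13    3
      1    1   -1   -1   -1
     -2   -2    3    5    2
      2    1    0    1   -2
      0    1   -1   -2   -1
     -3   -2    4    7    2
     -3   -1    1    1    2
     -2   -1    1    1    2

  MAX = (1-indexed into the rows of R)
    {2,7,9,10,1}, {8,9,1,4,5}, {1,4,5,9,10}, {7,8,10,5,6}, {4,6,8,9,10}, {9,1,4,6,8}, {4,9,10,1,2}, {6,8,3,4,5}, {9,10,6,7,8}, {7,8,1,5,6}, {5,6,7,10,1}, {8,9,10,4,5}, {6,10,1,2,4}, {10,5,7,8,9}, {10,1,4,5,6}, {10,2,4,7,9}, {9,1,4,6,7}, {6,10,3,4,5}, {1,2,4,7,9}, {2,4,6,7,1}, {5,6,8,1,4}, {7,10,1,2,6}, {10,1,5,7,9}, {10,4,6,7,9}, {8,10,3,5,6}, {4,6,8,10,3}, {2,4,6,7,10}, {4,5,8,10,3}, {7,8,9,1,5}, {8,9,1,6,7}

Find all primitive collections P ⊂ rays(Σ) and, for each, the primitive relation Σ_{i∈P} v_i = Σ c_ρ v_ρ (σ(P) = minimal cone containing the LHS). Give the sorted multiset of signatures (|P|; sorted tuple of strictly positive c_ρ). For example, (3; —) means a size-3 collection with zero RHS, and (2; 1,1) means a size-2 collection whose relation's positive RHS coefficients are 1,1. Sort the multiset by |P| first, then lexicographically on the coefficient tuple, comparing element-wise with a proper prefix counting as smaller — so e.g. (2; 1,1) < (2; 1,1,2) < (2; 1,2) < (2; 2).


Δ(Σ) — 10 vertices, 14 min non-faces:

  P = {2,8}:  v_{2} + v_{8} = v_{5} ; sig = (2; 1)
  P = {2,5}:  v_{2} + v_{5} = v_{1} + v_{10} ; sig = (2; 1,1)
  P = {2,3}:  v_{2} + v_{3} = v_{4} + 2·v_{5} + v_{6} + v_{10} ; sig = (2; 1,1,1,2)
  P = {3,7}:  v_{3} + v_{7} = 2·v_{6} + v_{8} + v_{9} + v_{10} ; sig = (2; 1,1,1,2)
  P = {3,9}:  v_{3} + v_{9} = v_{4} + 2·v_{8} + v_{10} ; sig = (2; 1,1,2)
  P = {1,3}:  v_{1} + v_{3} = v_{4} + 3·v_{5} + v_{6} ; sig = (2; 1,1,3)
  P = {2,6,9}:  v_{2} + v_{6} + v_{9} = 0 ; sig = (3; —)
  P = {5,6,9}:  v_{5} + v_{6} + v_{9} = v_{8} ; sig = (3; 1)
  P = {4,5,7}:  v_{4} + v_{5} + v_{7} = v_{6} + v_{9} ; sig = (3; 1,1)
  P = {1,8,10}:  v_{1} + v_{8} + v_{10} = 2·v_{5} ; sig = (3; 2)
  P = {4,7,8}:  v_{4} + v_{7} + v_{8} = 2·v_{6} + 2·v_{9} ; sig = (3; 2,2)
  P = {1,4,7,10}:  v_{1} + v_{4} + v_{7} + v_{10} = 0 ; sig = (4; —)
  P = {1,6,9,10}:  v_{1} + v_{6} + v_{9} + v_{10} = v_{5} ; sig = (4; 1)
  P = {4,5,6,8,10}:  v_{4} + v_{5} + v_{6} + v_{8} + v_{10} = v_{3} ; sig = (5; 1)

Sorted signature multiset PRS(X):
[(2; 1), (2; 1,1), (2; 1,1,1,2), (2; 1,1,1,2), (2; 1,1,2), (2; 1,1,3), (3; —), (3; 1), (3; 1,1), (3; 2), (3; 2,2), (4; —), (4; 1), (5; 1)]


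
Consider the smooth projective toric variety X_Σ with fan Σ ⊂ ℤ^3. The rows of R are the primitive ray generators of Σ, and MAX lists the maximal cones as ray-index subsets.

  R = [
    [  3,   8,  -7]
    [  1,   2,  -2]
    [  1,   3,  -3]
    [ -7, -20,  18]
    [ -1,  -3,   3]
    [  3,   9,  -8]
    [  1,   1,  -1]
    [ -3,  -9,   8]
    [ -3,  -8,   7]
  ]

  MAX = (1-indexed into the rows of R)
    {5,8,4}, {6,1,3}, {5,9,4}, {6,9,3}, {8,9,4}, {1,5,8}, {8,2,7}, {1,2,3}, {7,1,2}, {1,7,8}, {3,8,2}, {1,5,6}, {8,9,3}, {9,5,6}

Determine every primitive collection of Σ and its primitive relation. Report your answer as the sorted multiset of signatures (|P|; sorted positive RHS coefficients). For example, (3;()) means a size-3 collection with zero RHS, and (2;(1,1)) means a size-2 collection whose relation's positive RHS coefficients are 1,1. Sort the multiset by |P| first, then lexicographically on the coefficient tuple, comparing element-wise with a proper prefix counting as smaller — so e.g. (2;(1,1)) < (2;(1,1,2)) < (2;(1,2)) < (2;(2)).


Δ(Σ) — 9 vertices, 18 min non-faces:

  {1,9}:  v_{1} + v_{9} = 0 — sig = (2;())
  {3,5}:  v_{3} + v_{5} = 0 — sig = (2;())
  {6,8}:  v_{6} + v_{8} = 0 — sig = (2;())
  {1,4}:  v_{1} + v_{4} = v_{5} + v_{8} — sig = (2;(1,1))
  {2,5}:  v_{2} + v_{5} = v_{1} + v_{8} — sig = (2;(1,1))
  {2,6}:  v_{2} + v_{6} = v_{1} + v_{3} — sig = (2;(1,1))
  {2,9}:  v_{2} + v_{9} = v_{3} + v_{8} — sig = (2;(1,1))
  {3,4}:  v_{3} + v_{4} = v_{8} + v_{9} — sig = (2;(1,1))
  {4,6}:  v_{4} + v_{6} = v_{5} + v_{9} — sig = (2;(1,1))
  {6,7}:  v_{6} + v_{7} = v_{1} + v_{2} — sig = (2;(1,1))
  {7,9}:  v_{7} + v_{9} = v_{2} + v_{8} — sig = (2;(1,1))
  {4,7}:  v_{4} + v_{7} = v_{1} + 3·v_{8} — sig = (2;(1,3))
  {2,4}:  v_{2} + v_{4} = 2·v_{8} — sig = (2;(2))
  {3,7}:  v_{3} + v_{7} = 2·v_{2} — sig = (2;(2))
  {5,7}:  v_{5} + v_{7} = 2·v_{1} + 2·v_{8} — sig = (2;(2,2))
  {1,2,8}:  v_{1} + v_{2} + v_{8} = v_{7} — sig = (3;(1))
  {1,3,8}:  v_{1} + v_{3} + v_{8} = v_{2} — sig = (3;(1))
  {5,8,9}:  v_{5} + v_{8} + v_{9} = v_{4} — sig = (3;(1))

Hence PRS(X_Σ) =
    (2;())
    (2;())
    (2;())
    (2;(1,1))
    (2;(1,1))
    (2;(1,1))
    (2;(1,1))
    (2;(1,1))
    (2;(1,1))
    (2;(1,1))
    (2;(1,1))
    (2;(1,3))
    (2;(2))
    (2;(2))
    (2;(2,2))
    (3;(1))
    (3;(1))
    (3;(1))


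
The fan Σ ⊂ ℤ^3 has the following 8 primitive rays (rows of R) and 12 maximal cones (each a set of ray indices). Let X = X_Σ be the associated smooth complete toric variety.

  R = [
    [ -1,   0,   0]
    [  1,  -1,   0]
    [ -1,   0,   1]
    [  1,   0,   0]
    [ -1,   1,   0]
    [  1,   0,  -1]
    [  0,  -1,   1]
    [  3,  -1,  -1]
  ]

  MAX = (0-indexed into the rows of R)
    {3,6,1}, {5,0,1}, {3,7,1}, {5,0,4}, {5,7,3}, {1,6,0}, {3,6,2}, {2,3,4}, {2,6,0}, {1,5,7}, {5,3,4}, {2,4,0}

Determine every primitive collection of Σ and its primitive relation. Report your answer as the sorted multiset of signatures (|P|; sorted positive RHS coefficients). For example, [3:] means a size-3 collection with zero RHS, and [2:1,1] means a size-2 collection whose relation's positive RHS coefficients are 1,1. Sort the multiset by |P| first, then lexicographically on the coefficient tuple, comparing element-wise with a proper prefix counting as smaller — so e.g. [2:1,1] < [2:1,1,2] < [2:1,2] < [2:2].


Δ(Σ) — 8 vertices, 11 min non-faces:

  {0,3}:  v_{0} + v_{3} = 0  so sig = [2:]
  {1,4}:  v_{1} + v_{4} = 0  so sig = [2:]
  {2,5}:  v_{2} + v_{5} = 0  so sig = [2:]
  {1,2}:  v_{1} + v_{2} = v_{6}  so sig = [2:1]
  {4,6}:  v_{4} + v_{6} = v_{2}  so sig = [2:1]
  {5,6}:  v_{5} + v_{6} = v_{1}  so sig = [2:1]
  {0,7}:  v_{0} + v_{7} = v_{1} + v_{5}  so sig = [2:1,1]
  {2,7}:  v_{2} + v_{7} = v_{1} + v_{3}  so sig = [2:1,1]
  {4,7}:  v_{4} + v_{7} = v_{3} + v_{5}  so sig = [2:1,1]
  {6,7}:  v_{6} + v_{7} = 2·v_{1} + v_{3}  so sig = [2:1,2]
  {1,3,5}:  v_{1} + v_{3} + v_{5} = v_{7}  so sig = [3:1]

Signatures (|P|; sorted positive RHS coefficients), sorted:
    [2:]
    [2:]
    [2:]
    [2:1]
    [2:1]
    [2:1]
    [2:1,1]
    [2:1,1]
    [2:1,1]
    [2:1,2]
    [3:1]


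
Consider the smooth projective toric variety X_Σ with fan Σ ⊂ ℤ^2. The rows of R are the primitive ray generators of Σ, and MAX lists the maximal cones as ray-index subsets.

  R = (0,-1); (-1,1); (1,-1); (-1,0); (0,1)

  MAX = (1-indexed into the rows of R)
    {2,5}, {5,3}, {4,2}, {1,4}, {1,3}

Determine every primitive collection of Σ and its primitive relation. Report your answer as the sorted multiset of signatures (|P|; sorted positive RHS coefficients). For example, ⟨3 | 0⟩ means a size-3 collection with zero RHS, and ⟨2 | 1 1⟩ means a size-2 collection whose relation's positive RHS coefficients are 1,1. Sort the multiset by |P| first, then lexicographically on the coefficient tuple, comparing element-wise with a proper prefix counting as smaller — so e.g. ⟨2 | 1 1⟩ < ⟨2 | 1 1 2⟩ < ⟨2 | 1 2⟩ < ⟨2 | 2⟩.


5 minimal non-faces of Δ(Σ) (on 5 rays):

  P={1,5}:  v_{1} + v_{5} = 0  ⇒ sig = ⟨2 | 0⟩
  P={2,3}:  v_{2} + v_{3} = 0  ⇒ sig = ⟨2 | 0⟩
  P={1,2}:  v_{1} + v_{2} = v_{4}  ⇒ sig = ⟨2 | 1⟩
  P={3,4}:  v_{3} + v_{4} = v_{1}  ⇒ sig = ⟨2 | 1⟩
  P={4,5}:  v_{4} + v_{5} = v_{2}  ⇒ sig = ⟨2 | 1⟩

Sorted signature multiset PRS(X):
{ ⟨2 | 0⟩ ×2,  ⟨2 | 1⟩ ×3 }


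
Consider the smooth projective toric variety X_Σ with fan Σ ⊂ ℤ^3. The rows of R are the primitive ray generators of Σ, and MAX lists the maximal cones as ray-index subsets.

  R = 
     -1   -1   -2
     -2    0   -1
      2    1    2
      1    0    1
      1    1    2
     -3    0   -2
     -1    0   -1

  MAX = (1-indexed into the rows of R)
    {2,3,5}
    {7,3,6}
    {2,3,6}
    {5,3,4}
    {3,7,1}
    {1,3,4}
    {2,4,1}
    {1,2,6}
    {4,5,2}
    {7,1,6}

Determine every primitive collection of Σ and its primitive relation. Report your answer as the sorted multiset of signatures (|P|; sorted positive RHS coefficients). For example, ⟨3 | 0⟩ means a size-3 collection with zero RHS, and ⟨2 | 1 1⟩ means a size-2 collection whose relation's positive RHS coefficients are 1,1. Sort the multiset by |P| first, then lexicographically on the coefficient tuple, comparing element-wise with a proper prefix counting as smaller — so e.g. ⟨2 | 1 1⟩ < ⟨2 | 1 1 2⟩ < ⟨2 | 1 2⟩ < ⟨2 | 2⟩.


Δ(Σ) — 7 vertices, 9 min non-faces:

  • {1,5}:  v_{1} + v_{5} = 0  ⇒ sig = ⟨2 | 0⟩
  • {4,7}:  v_{4} + v_{7} = 0  ⇒ sig = ⟨2 | 0⟩
  • {2,7}:  v_{2} + v_{7} = v_{6}  ⇒ sig = ⟨2 | 1⟩
  • {4,6}:  v_{4} + v_{6} = v_{2}  ⇒ sig = ⟨2 | 1⟩
  • {5,7}:  v_{5} + v_{7} = v_{2} + v_{3}  ⇒ sig = ⟨2 | 1 1⟩
  • {5,6}:  v_{5} + v_{6} = 2·v_{2} + v_{3}  ⇒ sig = ⟨2 | 1 2⟩
  • {1,2,3}:  v_{1} + v_{2} + v_{3} = v_{7}  ⇒ sig = ⟨3 | 1⟩
  • {2,3,4}:  v_{2} + v_{3} + v_{4} = v_{5}  ⇒ sig = ⟨3 | 1⟩
  • {1,3,6}:  v_{1} + v_{3} + v_{6} = 2·v_{7}  ⇒ sig = ⟨3 | 2⟩

Signatures (|P|; sorted positive RHS coefficients), sorted:
    ⟨2 | 0⟩
    ⟨2 | 0⟩
    ⟨2 | 1⟩
    ⟨2 | 1⟩
    ⟨2 | 1 1⟩
    ⟨2 | 1 2⟩
    ⟨3 | 1⟩
    ⟨3 | 1⟩
    ⟨3 | 2⟩


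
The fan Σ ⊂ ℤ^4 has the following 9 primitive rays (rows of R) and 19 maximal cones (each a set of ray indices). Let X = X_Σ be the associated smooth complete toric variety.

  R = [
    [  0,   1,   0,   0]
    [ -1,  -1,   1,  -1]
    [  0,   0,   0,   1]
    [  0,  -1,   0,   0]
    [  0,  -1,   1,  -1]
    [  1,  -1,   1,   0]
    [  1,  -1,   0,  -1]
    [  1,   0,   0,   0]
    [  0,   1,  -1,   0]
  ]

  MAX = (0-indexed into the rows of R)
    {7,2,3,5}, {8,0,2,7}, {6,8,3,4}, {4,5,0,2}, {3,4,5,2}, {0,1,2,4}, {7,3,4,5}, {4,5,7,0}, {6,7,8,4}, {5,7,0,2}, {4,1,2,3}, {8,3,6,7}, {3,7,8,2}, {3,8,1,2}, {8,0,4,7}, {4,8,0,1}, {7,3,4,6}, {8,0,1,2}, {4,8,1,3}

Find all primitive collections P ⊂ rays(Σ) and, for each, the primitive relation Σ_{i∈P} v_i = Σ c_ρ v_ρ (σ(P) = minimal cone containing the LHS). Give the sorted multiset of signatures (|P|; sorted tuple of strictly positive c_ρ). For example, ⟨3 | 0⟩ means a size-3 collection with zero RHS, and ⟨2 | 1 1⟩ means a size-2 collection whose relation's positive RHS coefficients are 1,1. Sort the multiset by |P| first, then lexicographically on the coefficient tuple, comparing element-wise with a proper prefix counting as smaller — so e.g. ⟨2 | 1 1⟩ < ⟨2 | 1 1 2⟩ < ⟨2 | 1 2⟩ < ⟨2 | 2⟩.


11 minimal non-faces of Δ(Σ) (on 9 rays):

  P={0,3}:  v_{0} + v_{3} = 0 ; sig = ⟨2 | 0⟩
  P={1,7}:  v_{1} + v_{7} = v_{4} ; sig = ⟨2 | 1⟩
  P={5,8}:  v_{5} + v_{8} = v_{7} ; sig = ⟨2 | 1⟩
  P={2,6}:  v_{2} + v_{6} = v_{3} + v_{7} ; sig = ⟨2 | 1 1⟩
  P={0,6}:  v_{0} + v_{6} = v_{4} + v_{7} + v_{8} ; sig = ⟨2 | 1 1 1⟩
  P={1,6}:  v_{1} + v_{6} = v_{3} + 2·v_{4} + v_{8} ; sig = ⟨2 | 1 1 2⟩
  P={5,6}:  v_{5} + v_{6} = v_{3} + v_{4} + 2·v_{7} ; sig = ⟨2 | 1 1 2⟩
  P={1,5}:  v_{1} + v_{5} = v_{2} + 2·v_{4} ; sig = ⟨2 | 1 2⟩
  P={2,4,8}:  v_{2} + v_{4} + v_{8} = 0 ; sig = ⟨3 | 0⟩
  P={2,4,7}:  v_{2} + v_{4} + v_{7} = v_{5} ; sig = ⟨3 | 1⟩
  P={3,4,7,8}:  v_{3} + v_{4} + v_{7} + v_{8} = v_{6} ; sig = ⟨4 | 1⟩

Sorted signature multiset PRS(X):
{ ⟨2 | 0⟩,  ⟨2 | 1⟩ ×2,  ⟨2 | 1 1⟩,  ⟨2 | 1 1 1⟩,  ⟨2 | 1 1 2⟩ ×2,  ⟨2 | 1 2⟩,  ⟨3 | 0⟩,  ⟨3 | 1⟩,  ⟨4 | 1⟩ }


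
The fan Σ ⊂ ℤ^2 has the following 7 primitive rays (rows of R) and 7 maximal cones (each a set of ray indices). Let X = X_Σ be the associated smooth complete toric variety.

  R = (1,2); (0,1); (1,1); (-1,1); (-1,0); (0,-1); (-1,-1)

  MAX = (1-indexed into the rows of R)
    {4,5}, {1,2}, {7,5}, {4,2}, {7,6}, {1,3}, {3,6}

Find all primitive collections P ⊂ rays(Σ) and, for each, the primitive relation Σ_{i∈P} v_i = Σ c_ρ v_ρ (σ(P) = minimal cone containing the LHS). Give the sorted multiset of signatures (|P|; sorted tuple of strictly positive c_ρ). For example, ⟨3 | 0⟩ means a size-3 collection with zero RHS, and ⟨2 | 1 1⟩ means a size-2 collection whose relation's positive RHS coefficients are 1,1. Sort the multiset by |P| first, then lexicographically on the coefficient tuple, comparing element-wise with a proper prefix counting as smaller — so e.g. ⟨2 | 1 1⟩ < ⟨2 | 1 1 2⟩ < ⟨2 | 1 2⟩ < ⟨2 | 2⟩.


14 collections generate NE(X_Σ); each relation:

  P = {2,6}:  v_{2} + v_{6} = 0  ⇒ sig = ⟨2 | 0⟩
  P = {3,7}:  v_{3} + v_{7} = 0  ⇒ sig = ⟨2 | 0⟩
  P = {1,6}:  v_{1} + v_{6} = v_{3}  ⇒ sig = ⟨2 | 1⟩
  P = {1,7}:  v_{1} + v_{7} = v_{2}  ⇒ sig = ⟨2 | 1⟩
  P = {2,3}:  v_{2} + v_{3} = v_{1}  ⇒ sig = ⟨2 | 1⟩
  P = {2,5}:  v_{2} + v_{5} = v_{4}  ⇒ sig = ⟨2 | 1⟩
  P = {2,7}:  v_{2} + v_{7} = v_{5}  ⇒ sig = ⟨2 | 1⟩
  P = {3,5}:  v_{3} + v_{5} = v_{2}  ⇒ sig = ⟨2 | 1⟩
  P = {4,6}:  v_{4} + v_{6} = v_{5}  ⇒ sig = ⟨2 | 1⟩
  P = {5,6}:  v_{5} + v_{6} = v_{7}  ⇒ sig = ⟨2 | 1⟩
  P = {1,5}:  v_{1} + v_{5} = 2·v_{2}  ⇒ sig = ⟨2 | 2⟩
  P = {3,4}:  v_{3} + v_{4} = 2·v_{2}  ⇒ sig = ⟨2 | 2⟩
  P = {4,7}:  v_{4} + v_{7} = 2·v_{5}  ⇒ sig = ⟨2 | 2⟩
  P = {1,4}:  v_{1} + v_{4} = 3·v_{2}  ⇒ sig = ⟨2 | 3⟩

Hence PRS(X_Σ) =
{ ⟨2 | 0⟩ ×2,  ⟨2 | 1⟩ ×8,  ⟨2 | 2⟩ ×3,  ⟨2 | 3⟩ }


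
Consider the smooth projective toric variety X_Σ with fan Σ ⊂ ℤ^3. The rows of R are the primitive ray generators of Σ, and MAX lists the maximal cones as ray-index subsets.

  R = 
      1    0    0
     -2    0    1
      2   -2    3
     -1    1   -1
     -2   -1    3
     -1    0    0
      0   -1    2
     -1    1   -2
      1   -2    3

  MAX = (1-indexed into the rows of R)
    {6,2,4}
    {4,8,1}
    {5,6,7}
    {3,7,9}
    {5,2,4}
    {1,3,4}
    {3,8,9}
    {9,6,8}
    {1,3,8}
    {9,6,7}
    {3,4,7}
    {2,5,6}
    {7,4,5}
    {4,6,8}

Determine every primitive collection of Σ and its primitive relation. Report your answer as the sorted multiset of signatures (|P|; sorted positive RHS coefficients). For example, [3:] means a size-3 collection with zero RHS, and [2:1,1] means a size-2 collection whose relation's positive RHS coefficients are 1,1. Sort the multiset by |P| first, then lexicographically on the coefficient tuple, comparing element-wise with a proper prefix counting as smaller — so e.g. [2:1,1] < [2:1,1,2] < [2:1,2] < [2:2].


Σ has 18 primitive collections:

  P = {1,6}:  v_{1} + v_{6} = 0 — sig = [2:]
  P = {1,9}:  v_{1} + v_{9} = v_{3} — sig = [2:1]
  P = {2,7}:  v_{2} + v_{7} = v_{5} — sig = [2:1]
  P = {3,6}:  v_{3} + v_{6} = v_{9} — sig = [2:1]
  P = {4,9}:  v_{4} + v_{9} = v_{7} — sig = [2:1]
  P = {7,8}:  v_{7} + v_{8} = v_{6} — sig = [2:1]
  P = {1,2}:  v_{1} + v_{2} = v_{4} + v_{7} — sig = [2:1,1]
  P = {1,7}:  v_{1} + v_{7} = v_{3} + v_{4} — sig = [2:1,1]
  P = {5,8}:  v_{5} + v_{8} = v_{2} + v_{6} — sig = [2:1,1]
  P = {1,5}:  v_{1} + v_{5} = v_{4} + 2·v_{7} — sig = [2:1,2]
  P = {2,8}:  v_{2} + v_{8} = v_{4} + 2·v_{6} — sig = [2:1,2]
  P = {2,9}:  v_{2} + v_{9} = v_{6} + 2·v_{7} — sig = [2:1,2]
  P = {5,9}:  v_{5} + v_{9} = v_{6} + 3·v_{7} — sig = [2:1,3]
  P = {2,3}:  v_{2} + v_{3} = 2·v_{7} — sig = [2:2]
  P = {3,5}:  v_{3} + v_{5} = 3·v_{7} — sig = [2:3]
  P = {3,4,8}:  v_{3} + v_{4} + v_{8} = 0 — sig = [3:]
  P = {4,6,7}:  v_{4} + v_{6} + v_{7} = v_{2} — sig = [3:1]
  P = {4,5,6}:  v_{4} + v_{5} + v_{6} = 2·v_{2} — sig = [3:2]

Hence PRS(X_Σ) =
{ [2:],  [2:1] ×5,  [2:1,1] ×3,  [2:1,2] ×3,  [2:1,3],  [2:2],  [2:3],  [3:],  [3:1],  [3:2] }


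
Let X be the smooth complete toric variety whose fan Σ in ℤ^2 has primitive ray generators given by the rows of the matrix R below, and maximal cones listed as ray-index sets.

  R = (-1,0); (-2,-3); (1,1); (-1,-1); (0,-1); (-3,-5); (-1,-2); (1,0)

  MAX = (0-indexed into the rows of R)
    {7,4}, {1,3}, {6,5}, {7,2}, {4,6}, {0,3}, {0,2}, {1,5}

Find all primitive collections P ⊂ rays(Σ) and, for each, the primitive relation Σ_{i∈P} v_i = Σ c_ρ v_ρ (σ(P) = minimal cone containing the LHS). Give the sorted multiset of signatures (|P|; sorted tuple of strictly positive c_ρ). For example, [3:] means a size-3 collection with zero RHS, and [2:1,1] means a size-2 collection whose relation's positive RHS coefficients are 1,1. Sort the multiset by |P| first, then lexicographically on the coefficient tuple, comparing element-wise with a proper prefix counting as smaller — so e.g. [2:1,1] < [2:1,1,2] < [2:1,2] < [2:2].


20 minimal non-faces of Δ(Σ) (on 8 rays):

  {0,7}:  v_{0} + v_{7} = 0 — sig = [2:]
  {2,3}:  v_{2} + v_{3} = 0 — sig = [2:]
  {0,4}:  v_{0} + v_{4} = v_{3} — sig = [2:1]
  {1,2}:  v_{1} + v_{2} = v_{6} — sig = [2:1]
  {1,6}:  v_{1} + v_{6} = v_{5} — sig = [2:1]
  {2,4}:  v_{2} + v_{4} = v_{7} — sig = [2:1]
  {2,6}:  v_{2} + v_{6} = v_{4} — sig = [2:1]
  {3,4}:  v_{3} + v_{4} = v_{6} — sig = [2:1]
  {3,6}:  v_{3} + v_{6} = v_{1} — sig = [2:1]
  {3,7}:  v_{3} + v_{7} = v_{4} — sig = [2:1]
  {1,7}:  v_{1} + v_{7} = v_{4} + v_{6} — sig = [2:1,1]
  {0,5}:  v_{0} + v_{5} = v_{1} + 2·v_{3} — sig = [2:1,2]
  {5,7}:  v_{5} + v_{7} = v_{4} + 2·v_{6} — sig = [2:1,2]
  {0,6}:  v_{0} + v_{6} = 2·v_{3} — sig = [2:2]
  {1,4}:  v_{1} + v_{4} = 2·v_{6} — sig = [2:2]
  {2,5}:  v_{2} + v_{5} = 2·v_{6} — sig = [2:2]
  {3,5}:  v_{3} + v_{5} = 2·v_{1} — sig = [2:2]
  {6,7}:  v_{6} + v_{7} = 2·v_{4} — sig = [2:2]
  {0,1}:  v_{0} + v_{1} = 3·v_{3} — sig = [2:3]
  {4,5}:  v_{4} + v_{5} = 3·v_{6} — sig = [2:3]

Sorted signature multiset PRS(X):
[[2:], [2:], [2:1], [2:1], [2:1], [2:1], [2:1], [2:1], [2:1], [2:1], [2:1,1], [2:1,2], [2:1,2], [2:2], [2:2], [2:2], [2:2], [2:2], [2:3], [2:3]]


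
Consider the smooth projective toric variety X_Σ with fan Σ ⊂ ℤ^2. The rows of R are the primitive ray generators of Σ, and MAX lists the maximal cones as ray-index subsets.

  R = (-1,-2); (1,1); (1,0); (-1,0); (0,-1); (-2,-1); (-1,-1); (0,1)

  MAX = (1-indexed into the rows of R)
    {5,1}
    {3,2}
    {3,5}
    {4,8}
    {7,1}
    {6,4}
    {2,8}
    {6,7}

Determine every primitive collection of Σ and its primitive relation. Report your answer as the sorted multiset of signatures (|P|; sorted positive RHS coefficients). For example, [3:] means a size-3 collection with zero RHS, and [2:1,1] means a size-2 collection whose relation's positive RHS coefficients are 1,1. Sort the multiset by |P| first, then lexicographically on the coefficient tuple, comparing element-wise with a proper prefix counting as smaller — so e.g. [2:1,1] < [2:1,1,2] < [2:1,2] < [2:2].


20 minimal non-faces of Δ(Σ) (on 8 rays):

  P={2,7}:  v_{2} + v_{7} = 0 ; sig = [2:]
  P={3,4}:  v_{3} + v_{4} = 0 ; sig = [2:]
  P={5,8}:  v_{5} + v_{8} = 0 ; sig = [2:]
  P={1,2}:  v_{1} + v_{2} = v_{5} ; sig = [2:1]
  P={1,8}:  v_{1} + v_{8} = v_{7} ; sig = [2:1]
  P={2,4}:  v_{2} + v_{4} = v_{8} ; sig = [2:1]
  P={2,5}:  v_{2} + v_{5} = v_{3} ; sig = [2:1]
  P={2,6}:  v_{2} + v_{6} = v_{4} ; sig = [2:1]
  P={3,6}:  v_{3} + v_{6} = v_{7} ; sig = [2:1]
  P={3,7}:  v_{3} + v_{7} = v_{5} ; sig = [2:1]
  P={3,8}:  v_{3} + v_{8} = v_{2} ; sig = [2:1]
  P={4,5}:  v_{4} + v_{5} = v_{7} ; sig = [2:1]
  P={4,7}:  v_{4} + v_{7} = v_{6} ; sig = [2:1]
  P={5,7}:  v_{5} + v_{7} = v_{1} ; sig = [2:1]
  P={7,8}:  v_{7} + v_{8} = v_{4} ; sig = [2:1]
  P={1,3}:  v_{1} + v_{3} = 2·v_{5} ; sig = [2:2]
  P={1,4}:  v_{1} + v_{4} = 2·v_{7} ; sig = [2:2]
  P={5,6}:  v_{5} + v_{6} = 2·v_{7} ; sig = [2:2]
  P={6,8}:  v_{6} + v_{8} = 2·v_{4} ; sig = [2:2]
  P={1,6}:  v_{1} + v_{6} = 3·v_{7} ; sig = [2:3]

Signatures (|P|; sorted positive RHS coefficients), sorted:
[[2:], [2:], [2:], [2:1], [2:1], [2:1], [2:1], [2:1], [2:1], [2:1], [2:1], [2:1], [2:1], [2:1], [2:1], [2:2], [2:2], [2:2], [2:2], [2:3]]
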